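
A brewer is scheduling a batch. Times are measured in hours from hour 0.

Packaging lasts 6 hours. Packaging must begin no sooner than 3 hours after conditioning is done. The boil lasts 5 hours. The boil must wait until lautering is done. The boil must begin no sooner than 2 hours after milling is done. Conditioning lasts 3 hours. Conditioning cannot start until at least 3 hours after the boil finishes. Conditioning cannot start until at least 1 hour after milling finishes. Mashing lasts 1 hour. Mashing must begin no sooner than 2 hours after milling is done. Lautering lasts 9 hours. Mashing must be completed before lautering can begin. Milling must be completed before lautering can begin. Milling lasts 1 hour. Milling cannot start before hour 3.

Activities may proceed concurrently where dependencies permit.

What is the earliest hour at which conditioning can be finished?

27

Milling cannot begin until its own release at hour 3. It runs from hour 3 to 3 + 1 = hour 4.
Mashing cannot begin until milling (finishes hour 4, plus 2-hour gap → hour 6). It runs from hour 6 to 6 + 1 = hour 7.
Lautering has to wait for mashing (finishes hour 7); milling (finishes hour 4). The latest of these is hour 7, so lautering runs hour 7 to 7 + 9 = hour 16.
For the boil: lautering (finishes hour 16); milling (finishes hour 4, plus 2-hour gap → hour 6). Taking the maximum gives a start of hour 16, and it finishes at 16 + 5 = hour 21.
Conditioning has to wait for the boil (finishes hour 21, plus 3-hour gap → hour 24); milling (finishes hour 4, plus 1-hour gap → hour 5). The latest of these is hour 24, so conditioning runs hour 24 to 24 + 3 = hour 27.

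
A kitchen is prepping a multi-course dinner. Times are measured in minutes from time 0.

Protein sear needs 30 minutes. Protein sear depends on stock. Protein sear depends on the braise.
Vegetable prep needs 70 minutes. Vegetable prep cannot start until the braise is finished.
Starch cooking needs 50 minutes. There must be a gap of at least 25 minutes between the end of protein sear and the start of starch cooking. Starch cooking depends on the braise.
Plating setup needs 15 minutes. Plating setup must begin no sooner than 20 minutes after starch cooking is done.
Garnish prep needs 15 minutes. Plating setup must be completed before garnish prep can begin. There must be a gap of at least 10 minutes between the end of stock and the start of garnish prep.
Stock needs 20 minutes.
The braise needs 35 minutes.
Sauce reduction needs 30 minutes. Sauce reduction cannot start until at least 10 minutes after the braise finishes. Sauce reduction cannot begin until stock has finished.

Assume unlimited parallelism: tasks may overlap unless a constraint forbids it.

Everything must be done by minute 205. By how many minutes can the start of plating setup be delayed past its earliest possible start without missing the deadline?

The braise has no prerequisites, so it starts at minute 0 and finishes at minute 35.
Nothing blocks stock, so it runs from minute 0 to minute 20.
For protein sear: stock (finishes minute 20); the braise (finishes minute 35). Taking the maximum gives a start of minute 35, and it finishes at 35 + 30 = minute 65.
Starch cooking needs all of protein sear (finishes minute 65, plus 25-minute gap → minute 90); the braise (finishes minute 35). That puts its earliest start at minute 90; it finishes at 90 + 50 = minute 140.
After starch cooking (finishes minute 140, plus 20-minute gap → minute 160), plating setup can start at minute 160 and finishes at minute 175.

Working backward from the deadline:
To finish by minute 205, garnish prep (duration 15) must start no later than minute 190.
Plating setup feeds into garnish prep (must start by minute 190); so plating setup must finish by minute 190 and therefore start by minute 175.
So plating setup can start as early as minute 160 and as late as minute 175, giving 175 − 160 = 15 minutes of slack.

15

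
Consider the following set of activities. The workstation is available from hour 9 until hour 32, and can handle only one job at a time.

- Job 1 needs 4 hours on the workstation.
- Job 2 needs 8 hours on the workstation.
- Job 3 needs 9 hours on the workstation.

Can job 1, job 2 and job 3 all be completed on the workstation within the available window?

The workstation window is 32 − 9 = 23 hours.
Running back to back, the jobs need 4 + 8 + 9 = 21 hours on the workstation.
Since 21 ≤ 23, they fit within the window.

Yes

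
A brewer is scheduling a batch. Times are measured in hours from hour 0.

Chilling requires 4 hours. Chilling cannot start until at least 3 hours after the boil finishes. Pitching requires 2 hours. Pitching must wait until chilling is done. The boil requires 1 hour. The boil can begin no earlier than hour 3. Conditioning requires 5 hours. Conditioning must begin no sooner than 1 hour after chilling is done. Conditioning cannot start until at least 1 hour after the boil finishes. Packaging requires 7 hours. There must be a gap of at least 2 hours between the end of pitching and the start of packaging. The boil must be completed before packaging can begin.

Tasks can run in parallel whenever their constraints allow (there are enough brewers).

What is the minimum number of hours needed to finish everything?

After its own release at hour 3, the boil can start at hour 3 and finishes at hour 4.
Chilling waits on the boil (finishes hour 4, plus 3-hour gap → hour 7), so it starts at hour 7 and finishes at 7 + 4 = hour 11.
Conditioning has to wait for chilling (finishes hour 11, plus 1-hour gap → hour 12); the boil (finishes hour 4, plus 1-hour gap → hour 5). The latest of these is hour 12, so conditioning runs hour 12 to 12 + 5 = hour 17.
Pitching cannot begin until chilling (finishes hour 11). It runs from hour 11 to 11 + 2 = hour 13.
For packaging: pitching (finishes hour 13, plus 2-hour gap → hour 15); the boil (finishes hour 4). Taking the maximum gives a start of hour 15, and it finishes at 15 + 7 = hour 22.
All tasks are finished once the last one completes. Finish times: The boil at 4, Chilling at 11, Pitching at 13, Conditioning at 17, Packaging at 22. The latest is hour 22.

22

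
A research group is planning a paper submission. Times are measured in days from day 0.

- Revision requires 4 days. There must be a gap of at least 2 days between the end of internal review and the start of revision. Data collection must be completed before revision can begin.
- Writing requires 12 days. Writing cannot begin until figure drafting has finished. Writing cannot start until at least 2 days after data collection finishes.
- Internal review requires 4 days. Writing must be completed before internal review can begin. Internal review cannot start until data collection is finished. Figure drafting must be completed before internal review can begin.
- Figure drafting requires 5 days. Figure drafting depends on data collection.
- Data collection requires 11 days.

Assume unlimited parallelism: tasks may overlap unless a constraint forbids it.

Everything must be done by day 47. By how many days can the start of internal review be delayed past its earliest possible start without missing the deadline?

Nothing blocks data collection, so it runs from day 0 to day 11.
Figure drafting cannot begin until data collection (finishes day 11). It runs from day 11 to 11 + 5 = day 16.
Writing needs all of figure drafting (finishes day 16); data collection (finishes day 11, plus 2-day gap → day 13). That puts its earliest start at day 16; it finishes at 16 + 12 = day 28.
Internal review has to wait for writing (finishes day 28); data collection (finishes day 11); figure drafting (finishes day 16). The latest of these is day 28, so internal review runs day 28 to 28 + 4 = day 32.

Working backward from the deadline:
Revision has no dependents, so it just needs to finish by day 47. Starting by 47 − 4 = day 43 achieves that.
Internal review must finish before revision (must start by day 43, minus 2-day gap → day 41). With a 4-day duration, internal review must start by 41 − 4 = day 37.
So internal review can start as early as day 28 and as late as day 37, giving 37 − 28 = 9 days of slack.

9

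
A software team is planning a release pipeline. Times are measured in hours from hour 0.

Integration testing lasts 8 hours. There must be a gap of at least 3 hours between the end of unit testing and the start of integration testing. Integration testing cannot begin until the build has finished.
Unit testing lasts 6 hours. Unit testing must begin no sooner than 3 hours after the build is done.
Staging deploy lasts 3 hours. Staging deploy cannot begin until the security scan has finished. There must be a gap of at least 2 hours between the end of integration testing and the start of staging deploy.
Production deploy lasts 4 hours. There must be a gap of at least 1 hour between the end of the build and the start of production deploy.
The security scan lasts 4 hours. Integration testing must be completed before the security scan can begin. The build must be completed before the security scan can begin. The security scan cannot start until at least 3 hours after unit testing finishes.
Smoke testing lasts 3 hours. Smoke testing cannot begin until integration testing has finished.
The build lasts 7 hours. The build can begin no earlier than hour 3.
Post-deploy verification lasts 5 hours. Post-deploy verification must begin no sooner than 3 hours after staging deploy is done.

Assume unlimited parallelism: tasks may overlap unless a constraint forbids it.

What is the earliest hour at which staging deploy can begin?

The build cannot begin until its own release at hour 3. It runs from hour 3 to 3 + 7 = hour 10.
Unit testing waits on the build (finishes hour 10, plus 3-hour gap → hour 13), so it starts at hour 13 and finishes at 13 + 6 = hour 19.
For integration testing: unit testing (finishes hour 19, plus 3-hour gap → hour 22); the build (finishes hour 10). Taking the maximum gives a start of hour 22, and it finishes at 22 + 8 = hour 30.
The security scan has to wait for integration testing (finishes hour 30); the build (finishes hour 10); unit testing (finishes hour 19, plus 3-hour gap → hour 22). The latest of these is hour 30, so the security scan runs hour 30 to 30 + 4 = hour 34.
Staging deploy waits on the security scan (finishes hour 34); integration testing (finishes hour 30, plus 2-hour gap → hour 32). The latest of these is hour 34, which is the earliest staging deploy can start.

34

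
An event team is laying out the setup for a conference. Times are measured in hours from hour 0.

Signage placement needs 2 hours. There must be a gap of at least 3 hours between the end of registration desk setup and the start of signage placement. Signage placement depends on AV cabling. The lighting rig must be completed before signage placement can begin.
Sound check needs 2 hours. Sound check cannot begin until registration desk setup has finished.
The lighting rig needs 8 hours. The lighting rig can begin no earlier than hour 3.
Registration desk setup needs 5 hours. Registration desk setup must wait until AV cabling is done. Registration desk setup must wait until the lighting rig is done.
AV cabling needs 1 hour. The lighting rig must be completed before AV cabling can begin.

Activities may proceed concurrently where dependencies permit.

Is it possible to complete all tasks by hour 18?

No

The lighting rig cannot begin until its own release at hour 3. It runs from hour 3 to 3 + 8 = hour 11.
After the lighting rig (finishes hour 11), AV cabling can start at hour 11 and finishes at hour 12.
Registration desk setup has to wait for AV cabling (finishes hour 12); the lighting rig (finishes hour 11). The latest of these is hour 12, so registration desk setup runs hour 12 to 12 + 5 = hour 17.
After registration desk setup (finishes hour 17), sound check can start at hour 17 and finishes at hour 19.
For signage placement: registration desk setup (finishes hour 17, plus 3-hour gap → hour 20); AV cabling (finishes hour 12); the lighting rig (finishes hour 11). Taking the maximum gives a start of hour 20, and it finishes at 20 + 2 = hour 22.
The earliest everything can be done is hour 22, which is after the deadline of 18, so it is not possible.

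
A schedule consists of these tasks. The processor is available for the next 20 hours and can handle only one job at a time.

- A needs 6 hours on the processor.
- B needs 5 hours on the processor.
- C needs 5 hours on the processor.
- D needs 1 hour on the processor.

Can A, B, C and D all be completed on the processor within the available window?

Yes

Running back to back, the jobs need 6 + 5 + 5 + 1 = 17 hours on the processor.
Since 17 ≤ 20, they fit within the window.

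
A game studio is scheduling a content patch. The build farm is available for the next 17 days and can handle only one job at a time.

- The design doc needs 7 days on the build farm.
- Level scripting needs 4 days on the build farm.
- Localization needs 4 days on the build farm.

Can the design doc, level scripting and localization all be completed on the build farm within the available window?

Yes

Running back to back, the jobs need 7 + 4 + 4 = 15 days on the build farm.
Since 15 ≤ 17, they fit within the window.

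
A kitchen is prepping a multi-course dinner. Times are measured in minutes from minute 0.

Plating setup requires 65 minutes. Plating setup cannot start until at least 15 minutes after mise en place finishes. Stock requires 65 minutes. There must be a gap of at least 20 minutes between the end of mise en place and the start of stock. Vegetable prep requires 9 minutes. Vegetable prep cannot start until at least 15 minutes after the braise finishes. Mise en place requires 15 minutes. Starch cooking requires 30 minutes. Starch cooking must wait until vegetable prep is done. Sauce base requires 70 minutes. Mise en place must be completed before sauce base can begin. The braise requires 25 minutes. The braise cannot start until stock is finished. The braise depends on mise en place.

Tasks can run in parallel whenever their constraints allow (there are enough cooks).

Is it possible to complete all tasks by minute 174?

No

Mise en place can start immediately at minute 0; it finishes at minute 15.
Plating setup cannot begin until mise en place (finishes minute 15, plus 15-minute gap → minute 30). It runs from minute 30 to 30 + 65 = minute 95.
Sauce base cannot begin until mise en place (finishes minute 15). It runs from minute 15 to 15 + 70 = minute 85.
Stock waits on mise en place (finishes minute 15, plus 20-minute gap → minute 35), so it starts at minute 35 and finishes at 35 + 65 = minute 100.
The braise cannot start until stock (finishes minute 100); mise en place (finishes minute 15). The controlling bound is minute 100, so the braise finishes at 100 + 25 = minute 125.
Vegetable prep waits on the braise (finishes minute 125, plus 15-minute gap → minute 140), so it starts at minute 140 and finishes at 140 + 9 = minute 149.
Starch cooking cannot begin until vegetable prep (finishes minute 149). It runs from minute 149 to 149 + 30 = minute 179.
The earliest everything can be done is minute 179, which is after the deadline of 174, so it is not possible.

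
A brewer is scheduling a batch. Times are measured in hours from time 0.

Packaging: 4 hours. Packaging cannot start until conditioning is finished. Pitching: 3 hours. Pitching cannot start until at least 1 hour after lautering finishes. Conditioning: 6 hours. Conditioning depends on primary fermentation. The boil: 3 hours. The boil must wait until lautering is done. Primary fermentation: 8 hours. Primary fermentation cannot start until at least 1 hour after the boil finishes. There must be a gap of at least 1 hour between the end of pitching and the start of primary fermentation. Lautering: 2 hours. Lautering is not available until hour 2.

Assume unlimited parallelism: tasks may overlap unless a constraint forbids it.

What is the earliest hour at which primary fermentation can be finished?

Lautering cannot begin until its own release at hour 2. It runs from hour 2 to 2 + 2 = hour 4.
Pitching cannot begin until lautering (finishes hour 4, plus 1-hour gap → hour 5). It runs from hour 5 to 5 + 3 = hour 8.
After lautering (finishes hour 4), the boil can start at hour 4 and finishes at hour 7.
Primary fermentation has to wait for the boil (finishes hour 7, plus 1-hour gap → hour 8); pitching (finishes hour 8, plus 1-hour gap → hour 9). The latest of these is hour 9, so primary fermentation runs hour 9 to 9 + 8 = hour 17.

17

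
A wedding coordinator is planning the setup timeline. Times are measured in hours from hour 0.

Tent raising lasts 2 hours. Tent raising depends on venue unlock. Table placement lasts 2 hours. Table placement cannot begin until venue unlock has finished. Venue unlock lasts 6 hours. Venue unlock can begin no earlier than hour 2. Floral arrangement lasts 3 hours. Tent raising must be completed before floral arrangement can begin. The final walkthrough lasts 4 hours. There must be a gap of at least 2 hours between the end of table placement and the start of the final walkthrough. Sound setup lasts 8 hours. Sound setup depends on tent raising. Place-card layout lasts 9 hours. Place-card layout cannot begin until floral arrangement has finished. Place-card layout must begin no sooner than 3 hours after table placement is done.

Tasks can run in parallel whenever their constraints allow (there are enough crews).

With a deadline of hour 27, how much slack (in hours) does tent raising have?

5

After its own release at hour 2, venue unlock can start at hour 2 and finishes at hour 8.
Tent raising cannot begin until venue unlock (finishes hour 8). It runs from hour 8 to 8 + 2 = hour 10.

Working backward from the deadline:
Place-card layout must finish by hour 27; it takes 9 hours, so it must start by 27 − 9 = hour 18.
Floral arrangement has to be done before place-card layout (must start by hour 18). That means finishing by hour 18, i.e. starting by 18 − 3 = hour 15.
To finish by hour 27, sound setup (duration 8) must start no later than hour 19.
Tent raising has several dependents: floral arrangement (must start by hour 15); sound setup (must start by hour 19). The earliest of those limits is hour 15, so tent raising must start by 15 − 2 = hour 13.
So tent raising can start as early as hour 8 and as late as hour 13, giving 13 − 8 = 5 hours of slack.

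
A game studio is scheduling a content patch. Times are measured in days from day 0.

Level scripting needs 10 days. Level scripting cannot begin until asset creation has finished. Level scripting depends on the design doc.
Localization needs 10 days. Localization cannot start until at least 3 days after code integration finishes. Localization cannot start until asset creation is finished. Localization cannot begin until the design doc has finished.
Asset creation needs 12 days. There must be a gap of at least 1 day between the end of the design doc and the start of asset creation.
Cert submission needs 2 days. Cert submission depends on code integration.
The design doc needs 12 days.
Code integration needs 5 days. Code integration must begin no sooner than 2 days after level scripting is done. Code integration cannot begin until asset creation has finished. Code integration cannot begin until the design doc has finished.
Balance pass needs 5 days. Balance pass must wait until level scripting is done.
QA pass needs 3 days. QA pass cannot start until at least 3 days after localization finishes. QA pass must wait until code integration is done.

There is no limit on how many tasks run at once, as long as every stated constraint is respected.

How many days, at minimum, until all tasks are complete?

The design doc can start immediately at day 0; it finishes at day 12.
Asset creation cannot begin until the design doc (finishes day 12, plus 1-day gap → day 13). It runs from day 13 to 13 + 12 = day 25.
Level scripting has to wait for asset creation (finishes day 25); the design doc (finishes day 12). The latest of these is day 25, so level scripting runs day 25 to 25 + 10 = day 35.
After level scripting (finishes day 35), balance pass can start at day 35 and finishes at day 40.
Code integration has to wait for level scripting (finishes day 35, plus 2-day gap → day 37); asset creation (finishes day 25); the design doc (finishes day 12). The latest of these is day 37, so code integration runs day 37 to 37 + 5 = day 42.
After code integration (finishes day 42), cert submission can start at day 42 and finishes at day 44.
Localization cannot start until code integration (finishes day 42, plus 3-day gap → day 45); asset creation (finishes day 25); the design doc (finishes day 12). The controlling bound is day 45, so localization finishes at 45 + 10 = day 55.
QA pass cannot start until localization (finishes day 55, plus 3-day gap → day 58); code integration (finishes day 42). The controlling bound is day 58, so QA pass finishes at 58 + 3 = day 61.
All tasks are finished once the last one completes. Finish times: The design doc at 12, Asset creation at 25, Level scripting at 35, Code integration at 42, Balance pass at 40, Localization at 55, QA pass at 61, Cert submission at 44. The latest is day 61.

61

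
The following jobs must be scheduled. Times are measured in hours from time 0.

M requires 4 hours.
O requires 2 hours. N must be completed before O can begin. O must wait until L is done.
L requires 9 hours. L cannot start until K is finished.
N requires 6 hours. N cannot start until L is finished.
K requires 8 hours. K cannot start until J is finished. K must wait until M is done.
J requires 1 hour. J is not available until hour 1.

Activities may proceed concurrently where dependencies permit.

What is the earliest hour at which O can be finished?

29

M has no prerequisites, so it starts at hour 0 and finishes at hour 4.
After its own release at hour 1, J can start at hour 1 and finishes at hour 2.
K has to wait for J (finishes hour 2); M (finishes hour 4). The latest of these is hour 4, so K runs hour 4 to 4 + 8 = hour 12.
L cannot begin until K (finishes hour 12). It runs from hour 12 to 12 + 9 = hour 21.
N waits on L (finishes hour 21), so it starts at hour 21 and finishes at 21 + 6 = hour 27.
O needs all of N (finishes hour 27); L (finishes hour 21). That puts its earliest start at hour 27; it finishes at 27 + 2 = hour 29.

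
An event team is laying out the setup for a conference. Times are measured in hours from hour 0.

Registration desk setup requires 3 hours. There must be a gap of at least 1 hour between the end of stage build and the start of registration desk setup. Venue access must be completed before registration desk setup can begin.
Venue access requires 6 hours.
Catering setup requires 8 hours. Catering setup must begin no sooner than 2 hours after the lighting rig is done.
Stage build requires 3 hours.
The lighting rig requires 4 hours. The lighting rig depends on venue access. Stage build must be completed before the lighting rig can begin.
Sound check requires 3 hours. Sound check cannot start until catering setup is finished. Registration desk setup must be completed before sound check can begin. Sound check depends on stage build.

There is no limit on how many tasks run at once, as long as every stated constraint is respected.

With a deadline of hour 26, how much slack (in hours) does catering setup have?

3

Stage build has no prerequisites, so it starts at hour 0 and finishes at hour 3.
Nothing blocks venue access, so it runs from hour 0 to hour 6.
For the lighting rig: venue access (finishes hour 6); stage build (finishes hour 3). Taking the maximum gives a start of hour 6, and it finishes at 6 + 4 = hour 10.
Catering setup cannot begin until the lighting rig (finishes hour 10, plus 2-hour gap → hour 12). It runs from hour 12 to 12 + 8 = hour 20.

Working backward from the deadline:
Sound check has no dependents, so it just needs to finish by hour 26. Starting by 26 − 3 = hour 23 achieves that.
Since sound check (must start by hour 23) depends on it, catering setup must finish by hour 23. Backing off its 8-hour duration gives a latest start of hour 15.
So catering setup can start as early as hour 12 and as late as hour 15, giving 15 − 12 = 3 hours of slack.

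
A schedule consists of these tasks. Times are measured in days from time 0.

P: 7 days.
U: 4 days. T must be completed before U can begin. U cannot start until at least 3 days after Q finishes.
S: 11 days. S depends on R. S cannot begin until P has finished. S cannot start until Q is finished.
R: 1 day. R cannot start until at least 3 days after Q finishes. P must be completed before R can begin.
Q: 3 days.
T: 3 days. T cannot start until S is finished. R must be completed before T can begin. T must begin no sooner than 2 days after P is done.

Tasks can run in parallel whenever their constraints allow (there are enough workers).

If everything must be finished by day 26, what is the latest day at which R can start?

7

To finish by day 26, U (duration 4) must start no later than day 22.
T feeds into U (must start by day 22); so T must finish by day 22 and therefore start by day 19.
Since T (must start by day 19) depends on it, S must finish by day 19. Backing off its 11-day duration gives a latest start of day 8.
R must finish in time for S (must start by day 8); T (must start by day 19). The tightest is day 8, so R must start by 8 − 1 = day 7.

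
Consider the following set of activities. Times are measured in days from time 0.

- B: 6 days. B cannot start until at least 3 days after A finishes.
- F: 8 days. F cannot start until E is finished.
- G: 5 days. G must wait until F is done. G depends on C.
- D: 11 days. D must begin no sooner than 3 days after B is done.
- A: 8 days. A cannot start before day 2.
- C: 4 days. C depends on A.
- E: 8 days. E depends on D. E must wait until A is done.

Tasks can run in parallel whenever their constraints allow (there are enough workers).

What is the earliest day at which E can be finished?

A waits on its own release at day 2, so it starts at day 2 and finishes at 2 + 8 = day 10.
B waits on A (finishes day 10, plus 3-day gap → day 13), so it starts at day 13 and finishes at 13 + 6 = day 19.
After B (finishes day 19, plus 3-day gap → day 22), D can start at day 22 and finishes at day 33.
E has to wait for D (finishes day 33); A (finishes day 10). The latest of these is day 33, so E runs day 33 to 33 + 8 = day 41.

41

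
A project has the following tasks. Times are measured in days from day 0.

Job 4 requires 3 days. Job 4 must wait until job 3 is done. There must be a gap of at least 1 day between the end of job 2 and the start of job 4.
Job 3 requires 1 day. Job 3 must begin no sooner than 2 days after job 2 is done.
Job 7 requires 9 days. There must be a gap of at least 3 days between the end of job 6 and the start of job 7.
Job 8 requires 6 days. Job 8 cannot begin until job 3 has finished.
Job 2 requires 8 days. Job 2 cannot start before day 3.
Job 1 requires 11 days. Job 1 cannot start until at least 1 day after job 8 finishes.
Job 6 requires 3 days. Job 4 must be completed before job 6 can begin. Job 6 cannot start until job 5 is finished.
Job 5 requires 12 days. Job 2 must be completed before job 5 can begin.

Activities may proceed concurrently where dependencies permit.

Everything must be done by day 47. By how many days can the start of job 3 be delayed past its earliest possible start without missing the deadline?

15

Job 2 waits on its own release at day 3, so it starts at day 3 and finishes at 3 + 8 = day 11.
Job 3 waits on job 2 (finishes day 11, plus 2-day gap → day 13), so it starts at day 13 and finishes at 13 + 1 = day 14.

Working backward from the deadline:
Job 7 must finish by day 47; it takes 9 days, so it must start by 47 − 9 = day 38.
Job 6 must finish before job 7 (must start by day 38, minus 3-day gap → day 35). With a 3-day duration, job 6 must start by 35 − 3 = day 32.
Job 4 feeds into job 6 (must start by day 32); so job 4 must finish by day 32 and therefore start by day 29.
Job 1 must finish by day 47; it takes 11 days, so it must start by 47 − 11 = day 36.
Job 8 must finish before job 1 (must start by day 36, minus 1-day gap → day 35). With a 6-day duration, job 8 must start by 35 − 6 = day 29.
For job 3: job 4 (must start by day 29); job 8 (must start by day 29). The most restrictive is day 29; with a 1-day duration, job 3 must start by day 28.
So job 3 can start as early as day 13 and as late as day 28, giving 28 − 13 = 15 days of slack.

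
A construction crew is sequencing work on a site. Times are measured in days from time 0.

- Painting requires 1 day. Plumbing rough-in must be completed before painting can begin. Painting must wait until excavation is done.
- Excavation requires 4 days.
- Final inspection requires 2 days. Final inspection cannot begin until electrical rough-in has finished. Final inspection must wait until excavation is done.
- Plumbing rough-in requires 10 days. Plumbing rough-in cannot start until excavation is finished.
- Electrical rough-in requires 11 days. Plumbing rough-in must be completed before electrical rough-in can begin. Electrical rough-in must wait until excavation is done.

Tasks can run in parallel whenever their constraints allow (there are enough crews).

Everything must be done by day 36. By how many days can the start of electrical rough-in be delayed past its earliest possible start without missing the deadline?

Excavation can start immediately at day 0; it finishes at day 4.
Plumbing rough-in waits on excavation (finishes day 4), so it starts at day 4 and finishes at 4 + 10 = day 14.
Electrical rough-in has to wait for plumbing rough-in (finishes day 14); excavation (finishes day 4). The latest of these is day 14, so electrical rough-in runs day 14 to 14 + 11 = day 25.

Working backward from the deadline:
Nothing follows final inspection; the deadline of day 36 is its only limit. It must start by 36 − 2 = day 34.
Electrical rough-in has to be done before final inspection (must start by day 34). That means finishing by day 34, i.e. starting by 34 − 11 = day 23.
So electrical rough-in can start as early as day 14 and as late as day 23, giving 23 − 14 = 9 days of slack.

9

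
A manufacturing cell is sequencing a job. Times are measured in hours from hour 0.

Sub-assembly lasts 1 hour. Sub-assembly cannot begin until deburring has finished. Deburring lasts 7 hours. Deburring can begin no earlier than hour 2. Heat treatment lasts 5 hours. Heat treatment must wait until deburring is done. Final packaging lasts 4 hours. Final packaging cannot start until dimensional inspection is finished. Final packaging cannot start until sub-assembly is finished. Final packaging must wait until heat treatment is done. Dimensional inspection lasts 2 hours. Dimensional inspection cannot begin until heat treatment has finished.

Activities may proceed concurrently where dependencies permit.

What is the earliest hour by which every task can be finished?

After its own release at hour 2, deburring can start at hour 2 and finishes at hour 9.
Sub-assembly cannot begin until deburring (finishes hour 9). It runs from hour 9 to 9 + 1 = hour 10.
Heat treatment cannot begin until deburring (finishes hour 9). It runs from hour 9 to 9 + 5 = hour 14.
After heat treatment (finishes hour 14), dimensional inspection can start at hour 14 and finishes at hour 16.
Final packaging needs all of dimensional inspection (finishes hour 16); sub-assembly (finishes hour 10); heat treatment (finishes hour 14). That puts its earliest start at hour 16; it finishes at 16 + 4 = hour 20.
All tasks are finished once the last one completes. Finish times: Deburring at 9, Heat treatment at 14, Dimensional inspection at 16, Sub-assembly at 10, Final packaging at 20. The latest is hour 20.

20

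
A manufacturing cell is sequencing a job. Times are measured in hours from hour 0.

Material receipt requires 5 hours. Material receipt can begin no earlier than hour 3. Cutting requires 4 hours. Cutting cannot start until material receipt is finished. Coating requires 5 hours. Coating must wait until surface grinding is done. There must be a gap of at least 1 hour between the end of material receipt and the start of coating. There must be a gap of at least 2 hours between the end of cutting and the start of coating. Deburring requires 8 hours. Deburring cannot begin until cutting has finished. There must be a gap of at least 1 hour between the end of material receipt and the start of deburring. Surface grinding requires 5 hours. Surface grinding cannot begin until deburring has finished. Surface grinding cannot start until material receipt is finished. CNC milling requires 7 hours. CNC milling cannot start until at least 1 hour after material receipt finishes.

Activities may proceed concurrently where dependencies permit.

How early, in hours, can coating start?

After its own release at hour 3, material receipt can start at hour 3 and finishes at hour 8.
After material receipt (finishes hour 8), cutting can start at hour 8 and finishes at hour 12.
Deburring has to wait for cutting (finishes hour 12); material receipt (finishes hour 8, plus 1-hour gap → hour 9). The latest of these is hour 12, so deburring runs hour 12 to 12 + 8 = hour 20.
Surface grinding needs all of deburring (finishes hour 20); material receipt (finishes hour 8). That puts its earliest start at hour 20; it finishes at 20 + 5 = hour 25.
Coating waits on surface grinding (finishes hour 25); material receipt (finishes hour 8, plus 1-hour gap → hour 9); cutting (finishes hour 12, plus 2-hour gap → hour 14). The latest of these is hour 25, which is the earliest coating can start.

25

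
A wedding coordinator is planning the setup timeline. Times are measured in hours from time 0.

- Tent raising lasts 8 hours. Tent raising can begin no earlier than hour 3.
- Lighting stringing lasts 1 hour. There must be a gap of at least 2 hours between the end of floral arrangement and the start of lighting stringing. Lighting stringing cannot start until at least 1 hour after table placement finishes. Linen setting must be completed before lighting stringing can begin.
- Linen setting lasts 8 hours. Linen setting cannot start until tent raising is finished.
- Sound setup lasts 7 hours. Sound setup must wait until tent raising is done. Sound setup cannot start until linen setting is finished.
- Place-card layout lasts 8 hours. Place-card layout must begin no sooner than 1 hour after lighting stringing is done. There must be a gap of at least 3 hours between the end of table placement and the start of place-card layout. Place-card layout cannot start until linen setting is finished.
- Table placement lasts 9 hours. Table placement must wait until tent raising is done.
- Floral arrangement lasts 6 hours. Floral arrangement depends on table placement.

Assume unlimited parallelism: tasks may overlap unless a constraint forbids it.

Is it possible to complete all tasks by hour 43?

Yes

Tent raising waits on its own release at hour 3, so it starts at hour 3 and finishes at 3 + 8 = hour 11.
Linen setting waits on tent raising (finishes hour 11), so it starts at hour 11 and finishes at 11 + 8 = hour 19.
For sound setup: tent raising (finishes hour 11); linen setting (finishes hour 19). Taking the maximum gives a start of hour 19, and it finishes at 19 + 7 = hour 26.
After tent raising (finishes hour 11), table placement can start at hour 11 and finishes at hour 20.
Floral arrangement cannot begin until table placement (finishes hour 20). It runs from hour 20 to 20 + 6 = hour 26.
Lighting stringing cannot start until floral arrangement (finishes hour 26, plus 2-hour gap → hour 28); table placement (finishes hour 20, plus 1-hour gap → hour 21); linen setting (finishes hour 19). The controlling bound is hour 28, so lighting stringing finishes at 28 + 1 = hour 29.
Place-card layout has to wait for lighting stringing (finishes hour 29, plus 1-hour gap → hour 30); table placement (finishes hour 20, plus 3-hour gap → hour 23); linen setting (finishes hour 19). The latest of these is hour 30, so place-card layout runs hour 30 to 30 + 8 = hour 38.
Every task is finished by hour 38, which is no later than the deadline of 43, so the schedule is feasible.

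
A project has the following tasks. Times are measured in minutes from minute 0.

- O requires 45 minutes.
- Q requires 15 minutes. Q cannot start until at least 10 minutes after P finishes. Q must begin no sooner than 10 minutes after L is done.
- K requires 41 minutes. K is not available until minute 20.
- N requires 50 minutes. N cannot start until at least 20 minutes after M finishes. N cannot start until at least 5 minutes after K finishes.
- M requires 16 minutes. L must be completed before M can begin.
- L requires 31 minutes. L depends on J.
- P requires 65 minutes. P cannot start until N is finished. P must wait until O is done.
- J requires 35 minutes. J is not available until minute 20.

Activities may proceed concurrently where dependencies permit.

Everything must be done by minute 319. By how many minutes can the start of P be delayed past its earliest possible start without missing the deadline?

57

O has no prerequisites, so it starts at minute 0 and finishes at minute 45.
K waits on its own release at minute 20, so it starts at minute 20 and finishes at 20 + 41 = minute 61.
J cannot begin until its own release at minute 20. It runs from minute 20 to 20 + 35 = minute 55.
L cannot begin until J (finishes minute 55). It runs from minute 55 to 55 + 31 = minute 86.
M cannot begin until L (finishes minute 86). It runs from minute 86 to 86 + 16 = minute 102.
For N: M (finishes minute 102, plus 20-minute gap → minute 122); K (finishes minute 61, plus 5-minute gap → minute 66). Taking the maximum gives a start of minute 122, and it finishes at 122 + 50 = minute 172.
P needs all of N (finishes minute 172); O (finishes minute 45). That puts its earliest start at minute 172; it finishes at 172 + 65 = minute 237.

Working backward from the deadline:
Q must finish by minute 319; it takes 15 minutes, so it must start by 319 − 15 = minute 304.
P feeds into Q (must start by minute 304, minus 10-minute gap → minute 294); so P must finish by minute 294 and therefore start by minute 229.
So P can start as early as minute 172 and as late as minute 229, giving 229 − 172 = 57 minutes of slack.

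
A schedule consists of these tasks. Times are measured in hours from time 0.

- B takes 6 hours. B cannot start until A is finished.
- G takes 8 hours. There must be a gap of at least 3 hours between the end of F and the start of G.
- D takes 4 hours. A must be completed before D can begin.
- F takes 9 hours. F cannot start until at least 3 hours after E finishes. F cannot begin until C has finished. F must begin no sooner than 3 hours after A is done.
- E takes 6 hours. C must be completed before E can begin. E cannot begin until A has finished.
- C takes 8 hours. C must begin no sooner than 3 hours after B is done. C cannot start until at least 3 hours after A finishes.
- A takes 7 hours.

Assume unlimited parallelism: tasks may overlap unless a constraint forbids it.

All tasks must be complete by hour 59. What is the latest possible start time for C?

22

Nothing follows G; the deadline of hour 59 is its only limit. It must start by 59 − 8 = hour 51.
F feeds into G (must start by hour 51, minus 3-hour gap → hour 48); so F must finish by hour 48 and therefore start by hour 39.
E feeds into F (must start by hour 39, minus 3-hour gap → hour 36); so E must finish by hour 36 and therefore start by hour 30.
For C: E (must start by hour 30); F (must start by hour 39). The most restrictive is hour 30; with an 8-hour duration, C must start by hour 22.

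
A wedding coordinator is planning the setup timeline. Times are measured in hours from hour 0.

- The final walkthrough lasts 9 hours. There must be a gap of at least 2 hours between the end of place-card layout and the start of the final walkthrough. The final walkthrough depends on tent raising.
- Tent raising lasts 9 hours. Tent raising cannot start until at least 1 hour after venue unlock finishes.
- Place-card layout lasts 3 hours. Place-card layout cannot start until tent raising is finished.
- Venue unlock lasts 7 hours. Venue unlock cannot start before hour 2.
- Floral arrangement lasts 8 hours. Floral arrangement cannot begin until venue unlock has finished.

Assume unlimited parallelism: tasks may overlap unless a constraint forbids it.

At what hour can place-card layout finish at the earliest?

22

Venue unlock cannot begin until its own release at hour 2. It runs from hour 2 to 2 + 7 = hour 9.
After venue unlock (finishes hour 9, plus 1-hour gap → hour 10), tent raising can start at hour 10 and finishes at hour 19.
After tent raising (finishes hour 19), place-card layout can start at hour 19 and finishes at hour 22.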